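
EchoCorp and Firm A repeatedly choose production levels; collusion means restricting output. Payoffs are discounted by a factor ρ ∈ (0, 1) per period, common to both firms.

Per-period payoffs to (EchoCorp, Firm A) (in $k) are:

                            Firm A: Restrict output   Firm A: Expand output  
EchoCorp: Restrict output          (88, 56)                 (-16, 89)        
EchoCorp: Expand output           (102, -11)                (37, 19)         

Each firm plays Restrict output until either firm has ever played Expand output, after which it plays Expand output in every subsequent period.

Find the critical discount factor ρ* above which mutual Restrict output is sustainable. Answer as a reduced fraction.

EchoCorp: cooperation gives 88 each period; deviation gives 102 once then 37 forever.
  88/(1−ρ) ≥ 102 + 37ρ/(1−ρ) ⇒ ρ ≥ 14/65.
Firm A: cooperation gives 56 each period; deviation gives 89 once then 19 forever.
  ρ ≥ 33/70.
Both must hold, so the binding constraint is Firm A's: ρ ≥ 33/70.

33/70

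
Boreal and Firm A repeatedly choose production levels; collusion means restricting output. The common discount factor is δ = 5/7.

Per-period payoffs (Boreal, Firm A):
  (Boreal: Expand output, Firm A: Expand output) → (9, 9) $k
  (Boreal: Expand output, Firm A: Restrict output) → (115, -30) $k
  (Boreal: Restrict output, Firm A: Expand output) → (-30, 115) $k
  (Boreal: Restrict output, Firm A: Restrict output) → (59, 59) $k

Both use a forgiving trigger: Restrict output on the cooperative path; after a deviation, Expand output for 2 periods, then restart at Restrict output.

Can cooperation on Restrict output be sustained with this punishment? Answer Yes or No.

Yes

A one-shot deviation gives 115 now, then 9 for 2 periods, then back to 59.
Gain from deviating: (115−59) today; loss: (59−9) in each of the next 2 periods.
No-deviation condition: (59−9)(δ+…+δ^2) ≥ 115−59, i.e. δ+…+δ^2 ≥ 28/25.
At δ = 5/7: δ+…+δ^2 = 1.2245 ≥ 1.1200.
So cooperation is sustainable.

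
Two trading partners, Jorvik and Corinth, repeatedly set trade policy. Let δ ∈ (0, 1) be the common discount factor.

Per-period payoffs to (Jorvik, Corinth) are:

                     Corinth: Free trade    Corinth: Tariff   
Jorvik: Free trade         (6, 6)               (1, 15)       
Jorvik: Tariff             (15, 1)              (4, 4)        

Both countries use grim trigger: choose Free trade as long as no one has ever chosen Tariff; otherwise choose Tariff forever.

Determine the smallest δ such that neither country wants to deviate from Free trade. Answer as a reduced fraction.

Under grim trigger the critical discount factor is (T−C)/(T−P) with T = 15, C = 6, P = 4.
δ* = (15−6)/(15−4) = 9/11.

9/11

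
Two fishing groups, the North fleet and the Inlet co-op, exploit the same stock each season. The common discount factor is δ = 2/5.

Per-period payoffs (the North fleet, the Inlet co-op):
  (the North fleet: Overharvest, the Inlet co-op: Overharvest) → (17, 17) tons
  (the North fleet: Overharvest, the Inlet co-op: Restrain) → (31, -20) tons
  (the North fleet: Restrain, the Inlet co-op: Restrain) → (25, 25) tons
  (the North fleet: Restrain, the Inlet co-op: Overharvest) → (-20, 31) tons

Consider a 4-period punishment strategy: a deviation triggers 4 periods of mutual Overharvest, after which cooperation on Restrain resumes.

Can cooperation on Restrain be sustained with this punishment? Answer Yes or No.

No

IC: δ+…+δ^4 ≥ (31−25)/(25−17) = 3/4.
At δ = 2/5: partial sum = 0.6496 < 0.7500. Cooperation not sustainable.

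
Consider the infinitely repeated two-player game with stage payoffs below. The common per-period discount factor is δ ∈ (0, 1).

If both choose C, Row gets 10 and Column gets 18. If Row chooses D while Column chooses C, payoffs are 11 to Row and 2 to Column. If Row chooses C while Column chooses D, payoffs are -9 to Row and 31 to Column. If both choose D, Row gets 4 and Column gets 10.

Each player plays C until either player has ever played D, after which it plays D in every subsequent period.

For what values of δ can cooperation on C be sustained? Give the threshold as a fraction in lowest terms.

13/21

For Row: deviation gain 11−10 = 1, per-period punishment loss 10−4 = 6. IC gives δ ≥ 1/7.
For Column: gain 13, loss 8 per period, so δ ≥ 13/21.
The tighter constraint is Column's, so cooperation needs δ ≥ 13/21.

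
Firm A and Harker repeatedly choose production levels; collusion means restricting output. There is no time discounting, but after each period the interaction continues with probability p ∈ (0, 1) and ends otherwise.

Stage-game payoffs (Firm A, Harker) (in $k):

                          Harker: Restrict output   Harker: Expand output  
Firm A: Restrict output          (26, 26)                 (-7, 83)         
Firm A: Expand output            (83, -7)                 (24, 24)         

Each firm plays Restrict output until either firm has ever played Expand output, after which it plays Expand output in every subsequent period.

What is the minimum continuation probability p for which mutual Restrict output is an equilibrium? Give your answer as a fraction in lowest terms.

57/59

With no time discounting, the continuation probability p plays the role of the discount factor.
Grim-trigger IC: 26/(1−p) ≥ 83 + 24p/(1−p) ⇒ p ≥ (83−26)/(83−24) = 57/59.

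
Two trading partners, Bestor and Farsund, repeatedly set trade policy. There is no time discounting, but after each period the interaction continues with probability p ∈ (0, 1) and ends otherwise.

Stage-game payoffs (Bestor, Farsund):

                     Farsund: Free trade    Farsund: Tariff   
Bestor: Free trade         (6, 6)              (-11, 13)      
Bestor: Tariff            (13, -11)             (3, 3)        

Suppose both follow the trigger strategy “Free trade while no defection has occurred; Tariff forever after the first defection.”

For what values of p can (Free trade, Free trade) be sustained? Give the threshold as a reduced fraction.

Expected cooperation value is 6 + p·6 + p²·6 + … = 6/(1−p); deviation gives 13 + p·3/(1−p).
6 ≥ 13(1−p) + 3p ⇒ 10p ≥ 7 ⇒ p ≥ 7/10.

7/10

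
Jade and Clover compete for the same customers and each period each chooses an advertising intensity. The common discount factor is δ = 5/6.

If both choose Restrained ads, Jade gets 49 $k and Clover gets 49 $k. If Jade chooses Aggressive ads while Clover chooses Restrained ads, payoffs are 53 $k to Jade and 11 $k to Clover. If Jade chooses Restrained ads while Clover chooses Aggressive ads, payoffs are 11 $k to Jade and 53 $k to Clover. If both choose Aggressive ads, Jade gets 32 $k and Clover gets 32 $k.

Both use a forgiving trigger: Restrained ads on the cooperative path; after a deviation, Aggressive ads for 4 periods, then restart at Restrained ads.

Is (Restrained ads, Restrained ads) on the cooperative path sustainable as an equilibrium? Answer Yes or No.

IC: δ+…+δ^4 ≥ (53−49)/(49−32) = 4/17.
At δ = 5/6: partial sum = 2.5887 ≥ 0.2353. Cooperation sustainable.

Yes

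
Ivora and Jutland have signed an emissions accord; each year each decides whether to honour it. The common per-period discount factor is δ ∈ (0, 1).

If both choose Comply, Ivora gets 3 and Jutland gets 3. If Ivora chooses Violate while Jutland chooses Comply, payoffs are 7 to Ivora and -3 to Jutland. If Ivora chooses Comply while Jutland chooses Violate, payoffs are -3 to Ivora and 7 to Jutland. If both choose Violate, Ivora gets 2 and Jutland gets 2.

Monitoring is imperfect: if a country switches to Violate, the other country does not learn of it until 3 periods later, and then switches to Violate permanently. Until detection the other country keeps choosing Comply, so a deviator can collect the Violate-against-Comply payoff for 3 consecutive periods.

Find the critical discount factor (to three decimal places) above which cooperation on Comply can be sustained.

0.928

Deviating for the 3 undetected periods gains 7−3 = 4 per period over cooperation, then loses 3−2 = 1 per period forever once punishment starts.
Gain: 4(1 + δ + … + δ^2); loss: 1·δ^3/(1−δ).
No profitable deviation ⇔ 4(1−δ^3) ≤ 1·δ^3, i.e. δ^3 ≥ 4/(4+1) = 4/5.
Hence δ ≥ (4/5)^(1/3) ≈ 0.928.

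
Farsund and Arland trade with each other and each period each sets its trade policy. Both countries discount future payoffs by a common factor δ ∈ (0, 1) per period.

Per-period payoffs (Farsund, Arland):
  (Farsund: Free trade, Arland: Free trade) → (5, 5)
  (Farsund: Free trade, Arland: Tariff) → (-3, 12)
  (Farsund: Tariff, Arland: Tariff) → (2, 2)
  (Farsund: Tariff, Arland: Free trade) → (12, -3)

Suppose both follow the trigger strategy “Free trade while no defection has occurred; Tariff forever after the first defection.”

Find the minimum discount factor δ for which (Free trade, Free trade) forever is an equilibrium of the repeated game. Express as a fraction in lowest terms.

One-period gain from deviating is 12 − 5 = 7. The loss is 5 − 2 = 3 in every subsequent period, with present value 3·δ/(1−δ).
Deviation is unprofitable when 3·δ/(1−δ) ≥ 7, i.e. δ/(1−δ) ≥ 7/3.
Equivalently δ ≥ 7/(7+3) = 7/10.

7/10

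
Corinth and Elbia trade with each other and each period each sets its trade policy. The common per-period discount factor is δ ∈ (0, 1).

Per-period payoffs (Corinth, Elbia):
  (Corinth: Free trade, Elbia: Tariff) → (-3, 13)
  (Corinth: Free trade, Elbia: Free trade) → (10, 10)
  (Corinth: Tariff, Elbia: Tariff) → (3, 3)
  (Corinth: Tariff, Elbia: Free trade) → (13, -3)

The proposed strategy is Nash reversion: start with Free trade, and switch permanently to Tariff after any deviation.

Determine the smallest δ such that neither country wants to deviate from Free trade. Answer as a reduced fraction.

3/10

10/(1−δ) ≥ 13 + 3δ/(1−δ)
10 ≥ 13 − 10δ
δ ≥ 3/10.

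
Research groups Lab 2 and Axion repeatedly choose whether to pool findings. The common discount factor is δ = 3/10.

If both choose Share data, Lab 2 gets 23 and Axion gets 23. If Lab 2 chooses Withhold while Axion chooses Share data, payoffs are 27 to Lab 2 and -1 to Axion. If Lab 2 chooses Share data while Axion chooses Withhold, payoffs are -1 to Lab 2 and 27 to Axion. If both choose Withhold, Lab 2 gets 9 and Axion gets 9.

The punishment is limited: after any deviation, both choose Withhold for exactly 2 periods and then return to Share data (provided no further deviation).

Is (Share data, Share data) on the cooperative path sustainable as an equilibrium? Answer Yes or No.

Comparing payoff streams over the 3 periods until play realigns: cooperate → 23(1+δ+…+δ^2); deviate → 27 + 9(δ+…+δ^2).
Cooperation is sustained iff (23−9)(δ+…+δ^2) ≥ 27−23.
δ+…+δ^2 = 3/10·(1−(3/10)^2)/(1−3/10) = 0.3900, and (27−23)/(23−9) = 0.2857.
0.3900 ≥ 0.2857, so cooperation is sustainable.

Yes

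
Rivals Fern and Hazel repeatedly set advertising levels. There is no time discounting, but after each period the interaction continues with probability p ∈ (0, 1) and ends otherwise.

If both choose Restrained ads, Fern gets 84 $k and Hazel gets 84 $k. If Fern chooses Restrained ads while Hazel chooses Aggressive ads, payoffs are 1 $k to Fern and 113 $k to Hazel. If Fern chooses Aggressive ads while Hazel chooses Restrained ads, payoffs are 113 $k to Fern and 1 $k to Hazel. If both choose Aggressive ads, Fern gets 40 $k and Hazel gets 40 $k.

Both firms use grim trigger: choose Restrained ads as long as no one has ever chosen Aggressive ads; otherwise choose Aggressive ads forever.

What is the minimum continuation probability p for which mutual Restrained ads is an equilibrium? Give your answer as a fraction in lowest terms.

Expected cooperation value is 84 + p·84 + p²·84 + … = 84/(1−p); deviation gives 113 + p·40/(1−p).
84 ≥ 113(1−p) + 40p ⇒ 73p ≥ 29 ⇒ p ≥ 29/73.

29/73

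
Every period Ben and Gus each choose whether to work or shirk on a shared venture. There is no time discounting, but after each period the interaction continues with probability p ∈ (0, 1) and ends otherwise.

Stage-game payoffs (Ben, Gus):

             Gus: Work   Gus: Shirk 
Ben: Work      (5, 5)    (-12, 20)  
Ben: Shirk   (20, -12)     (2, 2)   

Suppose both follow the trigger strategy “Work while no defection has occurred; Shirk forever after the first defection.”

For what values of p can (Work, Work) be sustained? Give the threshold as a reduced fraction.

5/6

Expected cooperation value is 5 + p·5 + p²·5 + … = 5/(1−p); deviation gives 20 + p·2/(1−p).
5 ≥ 20(1−p) + 2p ⇒ 18p ≥ 15 ⇒ p ≥ 15/18 = 5/6.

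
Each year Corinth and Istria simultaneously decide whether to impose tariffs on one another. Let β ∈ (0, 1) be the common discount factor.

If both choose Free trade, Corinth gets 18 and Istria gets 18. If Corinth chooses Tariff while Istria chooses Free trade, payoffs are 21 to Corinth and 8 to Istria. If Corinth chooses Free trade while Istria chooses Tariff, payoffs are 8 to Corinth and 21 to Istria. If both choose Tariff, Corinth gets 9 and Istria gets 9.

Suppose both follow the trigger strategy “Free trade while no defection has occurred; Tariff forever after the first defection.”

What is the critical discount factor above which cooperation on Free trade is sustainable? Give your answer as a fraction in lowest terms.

One-period gain from deviating is 21 − 18 = 3. The loss is 18 − 9 = 9 in every subsequent period, with present value 9·β/(1−β).
Deviation is unprofitable when 9·β/(1−β) ≥ 3, i.e. β/(1−β) ≥ 1/3.
Equivalently β ≥ 3/(3+9) = 1/4.

1/4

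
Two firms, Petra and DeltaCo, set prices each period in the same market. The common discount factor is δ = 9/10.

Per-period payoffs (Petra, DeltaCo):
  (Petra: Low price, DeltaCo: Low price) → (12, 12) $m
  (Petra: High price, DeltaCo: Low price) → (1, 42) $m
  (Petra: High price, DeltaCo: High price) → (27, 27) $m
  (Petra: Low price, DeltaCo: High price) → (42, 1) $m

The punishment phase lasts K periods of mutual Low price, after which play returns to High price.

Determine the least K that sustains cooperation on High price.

Need Σ_{k=1}^{K} δ^k ≥ (42−27)/(27−12) = 1.0000 at δ = 9/10.
At K = 1 the sum is 0.9000 < 1.0000; at K = 2 it is 1.7100 ≥ 1.0000.
So the minimum punishment length is K = 2.

2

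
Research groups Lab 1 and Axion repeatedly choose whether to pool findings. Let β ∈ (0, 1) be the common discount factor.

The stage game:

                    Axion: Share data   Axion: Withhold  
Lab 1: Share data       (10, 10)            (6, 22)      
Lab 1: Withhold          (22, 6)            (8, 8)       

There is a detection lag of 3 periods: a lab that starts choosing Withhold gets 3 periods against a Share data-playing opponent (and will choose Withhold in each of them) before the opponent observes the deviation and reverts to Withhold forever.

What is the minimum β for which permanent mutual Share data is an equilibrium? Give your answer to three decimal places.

The best deviation is to choose Withhold for all 3 undetected periods, earning 22 each, then 8 forever once detected.
Deviation value: 22(1−β^3)/(1−β) + 8β^3/(1−β); cooperation value: 10/(1−β).
IC: 10 ≥ 22(1−β^3) + 8β^3 = 22 − 14β^3.
So β^3 ≥ 12/14 = 6/7, giving β ≥ (6/7)^(1/3) ≈ 0.950.

0.950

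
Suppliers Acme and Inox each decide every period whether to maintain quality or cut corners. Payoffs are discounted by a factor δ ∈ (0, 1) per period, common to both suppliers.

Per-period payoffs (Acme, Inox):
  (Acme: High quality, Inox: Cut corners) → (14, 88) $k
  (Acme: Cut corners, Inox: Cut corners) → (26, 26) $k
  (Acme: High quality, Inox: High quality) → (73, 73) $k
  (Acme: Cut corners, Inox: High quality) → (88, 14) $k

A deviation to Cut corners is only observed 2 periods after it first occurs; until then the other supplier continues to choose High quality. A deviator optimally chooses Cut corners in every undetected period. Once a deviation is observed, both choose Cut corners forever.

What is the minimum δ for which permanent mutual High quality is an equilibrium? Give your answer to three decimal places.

Deviating for the 2 undetected periods gains 88−73 = 15 per period over cooperation, then loses 73−26 = 47 per period forever once punishment starts.
Gain: 15(1 + δ + … + δ^1); loss: 47·δ^2/(1−δ).
No profitable deviation ⇔ 15(1−δ^2) ≤ 47·δ^2, i.e. δ^2 ≥ 15/(15+47) = 15/62.
Hence δ ≥ (15/62)^(1/2) ≈ 0.492.

0.492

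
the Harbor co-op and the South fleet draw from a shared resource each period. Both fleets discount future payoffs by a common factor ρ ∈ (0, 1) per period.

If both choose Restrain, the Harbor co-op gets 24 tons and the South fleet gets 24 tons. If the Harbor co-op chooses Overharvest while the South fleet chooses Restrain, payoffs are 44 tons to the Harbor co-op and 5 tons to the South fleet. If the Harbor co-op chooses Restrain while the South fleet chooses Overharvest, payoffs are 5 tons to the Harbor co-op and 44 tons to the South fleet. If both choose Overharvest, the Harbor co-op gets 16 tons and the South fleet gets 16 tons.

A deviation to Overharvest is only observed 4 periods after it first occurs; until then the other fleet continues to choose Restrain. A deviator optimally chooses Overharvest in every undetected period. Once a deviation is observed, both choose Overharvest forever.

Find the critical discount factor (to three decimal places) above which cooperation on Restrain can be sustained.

Deviating for the 4 undetected periods gains 44−24 = 20 per period over cooperation, then loses 24−16 = 8 per period forever once punishment starts.
Gain: 20(1 + ρ + … + ρ^3); loss: 8·ρ^4/(1−ρ).
No profitable deviation ⇔ 20(1−ρ^4) ≤ 8·ρ^4, i.e. ρ^4 ≥ 20/(20+8) = 5/7.
Hence ρ ≥ (5/7)^(1/4) ≈ 0.919.

0.919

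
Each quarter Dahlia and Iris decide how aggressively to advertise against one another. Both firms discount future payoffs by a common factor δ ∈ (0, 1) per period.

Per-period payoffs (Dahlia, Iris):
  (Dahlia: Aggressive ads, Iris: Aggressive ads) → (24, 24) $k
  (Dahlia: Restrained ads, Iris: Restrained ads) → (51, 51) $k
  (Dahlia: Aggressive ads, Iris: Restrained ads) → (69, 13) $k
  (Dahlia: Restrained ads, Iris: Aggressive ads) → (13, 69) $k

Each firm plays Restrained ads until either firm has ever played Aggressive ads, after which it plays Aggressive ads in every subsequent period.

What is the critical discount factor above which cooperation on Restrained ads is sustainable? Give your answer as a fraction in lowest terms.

One-period gain from deviating is 69 − 51 = 18. The loss is 51 − 24 = 27 in every subsequent period, with present value 27·δ/(1−δ).
Deviation is unprofitable when 27·δ/(1−δ) ≥ 18, i.e. δ/(1−δ) ≥ 2/3.
Equivalently δ ≥ 18/(18+27) = 2/5.

2/5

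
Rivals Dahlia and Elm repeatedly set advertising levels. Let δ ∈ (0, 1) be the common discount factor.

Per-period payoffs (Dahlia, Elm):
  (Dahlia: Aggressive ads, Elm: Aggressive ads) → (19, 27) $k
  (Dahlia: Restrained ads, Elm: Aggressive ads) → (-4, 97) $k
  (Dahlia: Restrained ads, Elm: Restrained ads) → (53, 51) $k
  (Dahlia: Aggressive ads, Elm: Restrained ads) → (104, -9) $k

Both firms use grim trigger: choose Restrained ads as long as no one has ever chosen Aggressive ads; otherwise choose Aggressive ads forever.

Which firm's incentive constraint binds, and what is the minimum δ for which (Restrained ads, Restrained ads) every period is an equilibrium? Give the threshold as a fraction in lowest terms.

For Dahlia: deviation gain 104−53 = 51, per-period punishment loss 53−19 = 34. IC gives δ ≥ 51/85 = 3/5.
For Elm: gain 46, loss 24 per period, so δ ≥ 46/70 = 23/35.
The tighter constraint is Elm's, so cooperation needs δ ≥ 23/35.

Elm; δ ≥ 23/35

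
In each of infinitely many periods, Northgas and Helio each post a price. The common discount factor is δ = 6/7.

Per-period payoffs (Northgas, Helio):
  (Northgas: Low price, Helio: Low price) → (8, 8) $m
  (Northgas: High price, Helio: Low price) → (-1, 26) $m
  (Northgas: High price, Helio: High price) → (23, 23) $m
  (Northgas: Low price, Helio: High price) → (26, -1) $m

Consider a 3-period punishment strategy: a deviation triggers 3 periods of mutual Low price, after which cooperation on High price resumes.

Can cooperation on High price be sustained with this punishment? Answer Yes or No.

Yes

IC: δ+…+δ^3 ≥ (26−23)/(23−8) = 1/5.
At δ = 6/7: partial sum = 2.2216 ≥ 0.2000. Cooperation sustainable.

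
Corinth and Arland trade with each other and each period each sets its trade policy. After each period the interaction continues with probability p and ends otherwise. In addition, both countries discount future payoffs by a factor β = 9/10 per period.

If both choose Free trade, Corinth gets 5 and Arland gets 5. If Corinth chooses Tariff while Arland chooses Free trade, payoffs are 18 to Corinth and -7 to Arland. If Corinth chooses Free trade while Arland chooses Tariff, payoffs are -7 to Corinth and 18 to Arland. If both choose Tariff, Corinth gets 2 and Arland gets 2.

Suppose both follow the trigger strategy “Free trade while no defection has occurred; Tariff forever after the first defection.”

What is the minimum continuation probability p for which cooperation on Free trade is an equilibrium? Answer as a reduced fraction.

Expected continuation weight on next period's payoff is β·p = 9/10·p, which plays the role of the discount factor.
Cooperation requires 9/10·p ≥ (18−5)/(18−2) = 13/16, hence p ≥ 65/72.

65/72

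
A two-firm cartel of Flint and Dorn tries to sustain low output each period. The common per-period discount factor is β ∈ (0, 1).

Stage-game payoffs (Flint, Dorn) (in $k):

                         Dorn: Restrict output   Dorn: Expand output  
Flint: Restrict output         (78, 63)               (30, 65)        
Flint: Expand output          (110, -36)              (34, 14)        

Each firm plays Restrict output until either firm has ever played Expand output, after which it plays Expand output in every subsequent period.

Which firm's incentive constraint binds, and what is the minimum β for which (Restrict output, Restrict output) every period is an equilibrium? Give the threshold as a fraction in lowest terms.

Flint; β ≥ 8/19

For Flint: deviation gain 110−78 = 32, per-period punishment loss 78−34 = 44. IC gives β ≥ 32/76 = 8/19.
For Dorn: gain 2, loss 49 per period, so β ≥ 2/51.
The tighter constraint is Flint's, so cooperation needs β ≥ 8/19.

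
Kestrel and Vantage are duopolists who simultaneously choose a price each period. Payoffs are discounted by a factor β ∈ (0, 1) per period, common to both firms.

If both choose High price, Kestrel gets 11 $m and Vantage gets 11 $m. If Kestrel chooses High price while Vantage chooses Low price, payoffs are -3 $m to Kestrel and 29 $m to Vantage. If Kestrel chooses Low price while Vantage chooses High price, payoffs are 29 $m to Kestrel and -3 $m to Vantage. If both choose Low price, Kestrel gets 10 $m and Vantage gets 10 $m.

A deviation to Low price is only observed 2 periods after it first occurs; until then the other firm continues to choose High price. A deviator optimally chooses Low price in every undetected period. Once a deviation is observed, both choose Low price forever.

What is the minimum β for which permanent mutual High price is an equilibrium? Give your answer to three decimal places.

0.973

The best deviation is to choose Low price for all 2 undetected periods, earning 29 each, then 10 forever once detected.
Deviation value: 29(1−β^2)/(1−β) + 10β^2/(1−β); cooperation value: 11/(1−β).
IC: 11 ≥ 29(1−β^2) + 10β^2 = 29 − 19β^2.
So β^2 ≥ 18/19, giving β ≥ (18/19)^(1/2) ≈ 0.973.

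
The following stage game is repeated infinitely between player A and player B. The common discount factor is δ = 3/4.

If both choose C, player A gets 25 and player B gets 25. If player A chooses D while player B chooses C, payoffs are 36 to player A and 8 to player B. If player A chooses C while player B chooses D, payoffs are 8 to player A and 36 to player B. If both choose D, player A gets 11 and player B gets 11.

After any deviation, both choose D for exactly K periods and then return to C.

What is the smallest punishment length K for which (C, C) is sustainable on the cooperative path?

2

No profitable deviation requires (25−11)(δ+…+δ^K) ≥ 36−25, i.e. δ+…+δ^K ≥ 11/14 ≈ 0.7857.
With δ = 3/4, the partial sums are K=1: 0.7500, K=2: 1.3125.
K = 2 is the first length at which the sum reaches 0.7857.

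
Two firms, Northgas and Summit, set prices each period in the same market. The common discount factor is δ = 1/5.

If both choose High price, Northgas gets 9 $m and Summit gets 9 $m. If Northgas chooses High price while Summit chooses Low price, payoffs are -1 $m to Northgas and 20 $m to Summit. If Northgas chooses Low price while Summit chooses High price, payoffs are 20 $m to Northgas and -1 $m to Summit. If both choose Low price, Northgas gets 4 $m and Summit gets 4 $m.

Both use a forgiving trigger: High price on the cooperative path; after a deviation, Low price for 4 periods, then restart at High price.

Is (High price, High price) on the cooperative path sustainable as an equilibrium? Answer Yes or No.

A one-shot deviation gives 20 now, then 4 for 4 periods, then back to 9.
Gain from deviating: (20−9) today; loss: (9−4) in each of the next 4 periods.
No-deviation condition: (9−4)(δ+…+δ^4) ≥ 20−9, i.e. δ+…+δ^4 ≥ 11/5.
At δ = 1/5: δ+…+δ^4 = 0.2496 < 2.2000.
So cooperation is not sustainable.

No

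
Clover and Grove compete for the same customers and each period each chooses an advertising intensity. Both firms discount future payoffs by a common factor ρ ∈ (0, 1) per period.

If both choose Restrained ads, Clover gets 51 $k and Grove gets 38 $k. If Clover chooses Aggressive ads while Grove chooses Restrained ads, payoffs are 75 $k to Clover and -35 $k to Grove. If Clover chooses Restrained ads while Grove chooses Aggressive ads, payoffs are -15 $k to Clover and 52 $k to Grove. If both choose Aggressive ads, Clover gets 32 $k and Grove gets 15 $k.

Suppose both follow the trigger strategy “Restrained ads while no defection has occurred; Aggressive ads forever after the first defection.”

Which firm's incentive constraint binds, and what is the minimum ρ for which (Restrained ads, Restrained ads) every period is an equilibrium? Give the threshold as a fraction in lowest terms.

Clover: cooperation gives 51 each period; deviation gives 75 once then 32 forever.
  51/(1−ρ) ≥ 75 + 32ρ/(1−ρ) ⇒ ρ ≥ 24/43.
Grove: cooperation gives 38 each period; deviation gives 52 once then 15 forever.
  ρ ≥ 14/37.
Both must hold, so the binding constraint is Clover's: ρ ≥ 24/43.

Clover; ρ ≥ 24/43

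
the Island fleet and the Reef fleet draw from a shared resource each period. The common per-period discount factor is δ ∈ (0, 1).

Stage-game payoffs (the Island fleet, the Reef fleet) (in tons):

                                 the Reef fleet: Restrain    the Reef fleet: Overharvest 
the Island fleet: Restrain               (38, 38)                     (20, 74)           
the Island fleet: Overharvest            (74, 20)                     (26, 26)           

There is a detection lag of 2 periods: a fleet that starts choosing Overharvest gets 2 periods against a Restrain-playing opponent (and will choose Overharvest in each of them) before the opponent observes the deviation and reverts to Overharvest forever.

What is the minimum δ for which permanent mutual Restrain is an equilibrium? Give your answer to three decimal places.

0.866

The best deviation is to choose Overharvest for all 2 undetected periods, earning 74 each, then 26 forever once detected.
Deviation value: 74(1−δ^2)/(1−δ) + 26δ^2/(1−δ); cooperation value: 38/(1−δ).
IC: 38 ≥ 74(1−δ^2) + 26δ^2 = 74 − 48δ^2.
So δ^2 ≥ 36/48 = 3/4, giving δ ≥ (3/4)^(1/2) ≈ 0.866.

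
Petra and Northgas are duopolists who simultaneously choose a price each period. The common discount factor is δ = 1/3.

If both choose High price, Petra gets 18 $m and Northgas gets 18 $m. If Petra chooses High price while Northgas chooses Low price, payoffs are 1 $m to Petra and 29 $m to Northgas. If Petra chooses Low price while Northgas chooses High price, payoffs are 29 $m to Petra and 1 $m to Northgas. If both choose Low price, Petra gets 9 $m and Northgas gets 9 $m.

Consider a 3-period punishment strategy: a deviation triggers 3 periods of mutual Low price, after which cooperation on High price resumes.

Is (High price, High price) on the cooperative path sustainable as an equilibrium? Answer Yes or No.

IC: δ+…+δ^3 ≥ (29−18)/(18−9) = 11/9.
At δ = 1/3: partial sum = 0.4815 < 1.2222. Cooperation not sustainable.

No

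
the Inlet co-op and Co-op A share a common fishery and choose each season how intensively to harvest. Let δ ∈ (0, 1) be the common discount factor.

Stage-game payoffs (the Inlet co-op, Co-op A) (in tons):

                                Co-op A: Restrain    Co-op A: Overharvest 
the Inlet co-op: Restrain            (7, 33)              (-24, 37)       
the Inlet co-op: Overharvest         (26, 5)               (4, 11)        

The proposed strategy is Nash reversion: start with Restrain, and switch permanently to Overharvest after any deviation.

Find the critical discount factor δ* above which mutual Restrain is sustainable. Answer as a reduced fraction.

19/22

For the Inlet co-op: deviation gain 26−7 = 19, per-period punishment loss 7−4 = 3. IC gives δ ≥ 19/22.
For Co-op A: gain 4, loss 22 per period, so δ ≥ 4/26 = 2/13.
The tighter constraint is the Inlet co-op's, so cooperation needs δ ≥ 19/22.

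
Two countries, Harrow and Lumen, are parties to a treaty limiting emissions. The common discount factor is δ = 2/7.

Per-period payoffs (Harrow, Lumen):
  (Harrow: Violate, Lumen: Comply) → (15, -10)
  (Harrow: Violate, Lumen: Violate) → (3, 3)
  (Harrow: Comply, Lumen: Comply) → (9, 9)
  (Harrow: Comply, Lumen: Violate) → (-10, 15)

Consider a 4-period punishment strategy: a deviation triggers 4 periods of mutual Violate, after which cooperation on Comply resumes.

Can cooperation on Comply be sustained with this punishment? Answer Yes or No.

Comparing payoff streams over the 5 periods until play realigns: cooperate → 9(1+δ+…+δ^4); deviate → 15 + 3(δ+…+δ^4).
Cooperation is sustained iff (9−3)(δ+…+δ^4) ≥ 15−9.
δ+…+δ^4 = 2/7·(1−(2/7)^4)/(1−2/7) = 0.3973, and (15−9)/(9−3) = 1.0000.
0.3973 < 1.0000, so cooperation is not sustainable.

No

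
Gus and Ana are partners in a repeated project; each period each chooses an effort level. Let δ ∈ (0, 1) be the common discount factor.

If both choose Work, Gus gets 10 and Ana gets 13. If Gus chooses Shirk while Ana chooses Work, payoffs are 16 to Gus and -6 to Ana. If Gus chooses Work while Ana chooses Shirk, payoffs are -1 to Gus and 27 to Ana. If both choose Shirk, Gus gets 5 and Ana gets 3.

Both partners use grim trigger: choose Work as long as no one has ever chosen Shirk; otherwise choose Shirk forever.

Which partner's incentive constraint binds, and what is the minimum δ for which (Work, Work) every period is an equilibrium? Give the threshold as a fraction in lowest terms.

Gus: cooperation gives 10 each period; deviation gives 16 once then 5 forever.
  10/(1−δ) ≥ 16 + 5δ/(1−δ) ⇒ δ ≥ 6/11.
Ana: cooperation gives 13 each period; deviation gives 27 once then 3 forever.
  δ ≥ 14/24 = 7/12.
Both must hold, so the binding constraint is Ana's: δ ≥ 7/12.

Ana; δ ≥ 7/12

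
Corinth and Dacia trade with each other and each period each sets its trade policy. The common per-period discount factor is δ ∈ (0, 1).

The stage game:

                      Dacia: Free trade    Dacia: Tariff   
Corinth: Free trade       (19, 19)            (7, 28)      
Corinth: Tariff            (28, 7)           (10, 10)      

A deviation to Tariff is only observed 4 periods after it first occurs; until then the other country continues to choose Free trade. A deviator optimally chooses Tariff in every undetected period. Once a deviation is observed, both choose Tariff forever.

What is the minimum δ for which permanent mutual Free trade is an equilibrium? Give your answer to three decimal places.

Deviating for the 4 undetected periods gains 28−19 = 9 per period over cooperation, then loses 19−10 = 9 per period forever once punishment starts.
Gain: 9(1 + δ + … + δ^3); loss: 9·δ^4/(1−δ).
No profitable deviation ⇔ 9(1−δ^4) ≤ 9·δ^4, i.e. δ^4 ≥ 9/(9+9) = 1/2.
Hence δ ≥ (1/2)^(1/4) ≈ 0.841.

0.841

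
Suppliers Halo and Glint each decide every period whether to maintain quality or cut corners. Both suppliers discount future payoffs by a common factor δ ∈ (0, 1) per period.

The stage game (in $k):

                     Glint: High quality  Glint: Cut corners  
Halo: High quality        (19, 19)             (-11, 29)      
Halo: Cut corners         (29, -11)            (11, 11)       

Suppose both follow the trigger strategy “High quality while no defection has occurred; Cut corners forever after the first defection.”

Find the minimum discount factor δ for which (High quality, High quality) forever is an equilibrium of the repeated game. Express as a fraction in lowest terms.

Under grim trigger the critical discount factor is (T−C)/(T−P) with T = 29, C = 19, P = 11.
δ* = (29−19)/(29−11) = 10/18 = 5/9.

5/9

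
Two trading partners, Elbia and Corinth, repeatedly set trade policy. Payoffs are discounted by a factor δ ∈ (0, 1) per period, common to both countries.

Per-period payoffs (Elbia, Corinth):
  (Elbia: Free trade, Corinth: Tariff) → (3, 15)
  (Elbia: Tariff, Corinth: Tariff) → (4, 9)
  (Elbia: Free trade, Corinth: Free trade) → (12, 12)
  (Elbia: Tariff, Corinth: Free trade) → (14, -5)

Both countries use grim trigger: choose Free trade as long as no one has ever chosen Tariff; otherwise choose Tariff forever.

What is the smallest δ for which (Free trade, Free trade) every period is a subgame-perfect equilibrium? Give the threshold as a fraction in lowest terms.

1/2

Elbia: cooperation gives 12 each period; deviation gives 14 once then 4 forever.
  12/(1−δ) ≥ 14 + 4δ/(1−δ) ⇒ δ ≥ 2/10 = 1/5.
Corinth: cooperation gives 12 each period; deviation gives 15 once then 9 forever.
  δ ≥ 3/6 = 1/2.
Both must hold, so the binding constraint is Corinth's: δ ≥ 1/2.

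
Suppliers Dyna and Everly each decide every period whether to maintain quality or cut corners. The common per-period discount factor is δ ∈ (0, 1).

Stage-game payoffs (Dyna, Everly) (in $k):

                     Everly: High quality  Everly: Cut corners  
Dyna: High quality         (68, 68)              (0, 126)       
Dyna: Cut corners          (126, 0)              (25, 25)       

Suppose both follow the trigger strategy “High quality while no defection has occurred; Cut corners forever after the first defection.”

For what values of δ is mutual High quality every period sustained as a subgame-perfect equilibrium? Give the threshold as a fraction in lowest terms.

58/101

68/(1−δ) ≥ 126 + 25δ/(1−δ)
68 ≥ 126 − 101δ
δ ≥ 58/101.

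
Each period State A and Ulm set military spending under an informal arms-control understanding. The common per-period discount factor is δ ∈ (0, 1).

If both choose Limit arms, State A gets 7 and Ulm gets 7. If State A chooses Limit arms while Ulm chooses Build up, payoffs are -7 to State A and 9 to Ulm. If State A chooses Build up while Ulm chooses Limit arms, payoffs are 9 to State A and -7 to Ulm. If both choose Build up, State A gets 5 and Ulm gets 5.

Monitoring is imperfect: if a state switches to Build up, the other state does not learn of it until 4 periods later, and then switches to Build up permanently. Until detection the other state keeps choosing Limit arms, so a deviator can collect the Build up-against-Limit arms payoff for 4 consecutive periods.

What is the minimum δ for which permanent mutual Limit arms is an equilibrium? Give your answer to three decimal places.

Deviating for the 4 undetected periods gains 9−7 = 2 per period over cooperation, then loses 7−5 = 2 per period forever once punishment starts.
Gain: 2(1 + δ + … + δ^3); loss: 2·δ^4/(1−δ).
No profitable deviation ⇔ 2(1−δ^4) ≤ 2·δ^4, i.e. δ^4 ≥ 2/(2+2) = 1/2.
Hence δ ≥ (1/2)^(1/4) ≈ 0.841.

0.841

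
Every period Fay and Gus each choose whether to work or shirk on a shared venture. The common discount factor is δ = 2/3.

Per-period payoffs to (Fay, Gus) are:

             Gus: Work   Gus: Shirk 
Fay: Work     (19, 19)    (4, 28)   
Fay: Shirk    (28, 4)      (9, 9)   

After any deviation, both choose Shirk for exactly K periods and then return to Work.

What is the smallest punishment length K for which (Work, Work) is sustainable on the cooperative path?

Need Σ_{k=1}^{K} δ^k ≥ (28−19)/(19−9) = 0.9000 at δ = 2/3.
At K = 1 the sum is 0.6667 < 0.9000; at K = 2 it is 1.1111 ≥ 0.9000.
So the minimum punishment length is K = 2.

2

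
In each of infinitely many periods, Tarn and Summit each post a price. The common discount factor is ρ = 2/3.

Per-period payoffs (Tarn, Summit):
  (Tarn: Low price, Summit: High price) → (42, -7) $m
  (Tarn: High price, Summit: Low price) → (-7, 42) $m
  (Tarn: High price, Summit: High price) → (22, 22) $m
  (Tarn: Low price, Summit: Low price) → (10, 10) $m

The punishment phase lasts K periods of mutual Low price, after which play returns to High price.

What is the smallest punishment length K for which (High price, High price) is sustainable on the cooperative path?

Need Σ_{k=1}^{K} ρ^k ≥ (42−22)/(22−10) = 1.6667 at ρ = 2/3.
At K = 4 the sum is 1.6049 < 1.6667; at K = 5 it is 1.7366 ≥ 1.6667.
So the minimum punishment length is K = 5.

5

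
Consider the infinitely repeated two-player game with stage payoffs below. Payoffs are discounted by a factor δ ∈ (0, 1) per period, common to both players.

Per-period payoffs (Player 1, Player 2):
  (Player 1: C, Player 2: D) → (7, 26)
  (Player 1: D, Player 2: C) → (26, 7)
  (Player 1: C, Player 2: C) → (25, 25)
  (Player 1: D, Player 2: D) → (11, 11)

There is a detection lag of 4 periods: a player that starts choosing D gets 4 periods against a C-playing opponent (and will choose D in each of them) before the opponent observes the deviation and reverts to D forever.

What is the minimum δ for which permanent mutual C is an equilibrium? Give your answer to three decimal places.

0.508

The best deviation is to choose D for all 4 undetected periods, earning 26 each, then 11 forever once detected.
Deviation value: 26(1−δ^4)/(1−δ) + 11δ^4/(1−δ); cooperation value: 25/(1−δ).
IC: 25 ≥ 26(1−δ^4) + 11δ^4 = 26 − 15δ^4.
So δ^4 ≥ 1/15, giving δ ≥ (1/15)^(1/4) ≈ 0.508.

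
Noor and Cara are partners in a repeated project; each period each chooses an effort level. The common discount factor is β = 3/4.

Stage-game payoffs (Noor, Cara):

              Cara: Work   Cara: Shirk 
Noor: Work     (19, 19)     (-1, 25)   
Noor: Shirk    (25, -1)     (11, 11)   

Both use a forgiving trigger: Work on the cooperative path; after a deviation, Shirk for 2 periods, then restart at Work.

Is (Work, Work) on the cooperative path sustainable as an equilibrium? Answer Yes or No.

Yes

A one-shot deviation gives 25 now, then 11 for 2 periods, then back to 19.
Gain from deviating: (25−19) today; loss: (19−11) in each of the next 2 periods.
No-deviation condition: (19−11)(β+…+β^2) ≥ 25−19, i.e. β+…+β^2 ≥ 3/4.
At β = 3/4: β+…+β^2 = 1.3125 ≥ 0.7500.
So cooperation is sustainable.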